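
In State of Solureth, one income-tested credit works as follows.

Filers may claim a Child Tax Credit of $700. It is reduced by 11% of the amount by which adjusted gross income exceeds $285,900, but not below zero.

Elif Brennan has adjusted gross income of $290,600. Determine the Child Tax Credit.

$183

Child Tax Credit: 11% of the $4,700 excess over $285,900 is $517; credit = $700 − $517 = $183.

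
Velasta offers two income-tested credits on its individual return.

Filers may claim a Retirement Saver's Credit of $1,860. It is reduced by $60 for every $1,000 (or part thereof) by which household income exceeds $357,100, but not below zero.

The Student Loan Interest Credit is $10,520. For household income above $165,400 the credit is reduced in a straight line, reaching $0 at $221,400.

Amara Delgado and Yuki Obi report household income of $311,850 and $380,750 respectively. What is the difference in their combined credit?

$1,440

Amara ($311,850): Retirement Saver's Credit: $311,850 is at or below the $357,100 threshold, so the full $1,860 applies. Student Loan Interest Credit: $311,850 is at or above $221,400, so the credit is $0. total $1,860 + $0 = $1,860
Yuki ($380,750): Retirement Saver's Credit: income exceeds $357,100 by $23,650, which is 24 full-or-partial $1,000 increments; reduction = 24 × $60 = $1,440, leaving $420. Student Loan Interest Credit: $380,750 is at or above $221,400, so the credit is $0. total $420 + $0 = $420
Difference: |$1,860 − $420| = $1,440.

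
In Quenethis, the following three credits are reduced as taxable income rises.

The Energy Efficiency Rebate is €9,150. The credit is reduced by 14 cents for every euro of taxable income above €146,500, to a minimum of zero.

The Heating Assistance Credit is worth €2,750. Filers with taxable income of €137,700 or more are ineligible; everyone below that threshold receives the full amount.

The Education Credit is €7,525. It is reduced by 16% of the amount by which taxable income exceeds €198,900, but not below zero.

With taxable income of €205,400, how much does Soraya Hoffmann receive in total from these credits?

€7,389

Energy Efficiency Rebate: 14% of the €58,900 excess over €146,500 is €8,246; credit = €9,150 − €8,246 = €904.
Heating Assistance Credit: €205,400 meets or exceeds the €137,700 cutoff, so the credit is €0.
Education Credit: 16% of the €6,500 excess over €198,900 is €1,040; credit = €7,525 − €1,040 = €6,485.
Total: €904 + €0 + €6,485 = €7,389.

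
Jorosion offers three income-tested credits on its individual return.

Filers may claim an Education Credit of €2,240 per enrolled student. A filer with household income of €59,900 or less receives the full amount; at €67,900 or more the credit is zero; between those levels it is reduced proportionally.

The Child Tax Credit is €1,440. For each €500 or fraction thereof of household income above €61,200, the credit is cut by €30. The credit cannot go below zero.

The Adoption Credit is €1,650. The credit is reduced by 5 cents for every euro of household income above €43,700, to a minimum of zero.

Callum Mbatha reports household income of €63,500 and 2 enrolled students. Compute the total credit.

Education Credit: base = 2 × €2,240 = €4,480. €63,500 is €3,600 into a €8,000 phase-out range, leaving 4,400/8,000 of the credit: €4,480 × 4,400/8,000 = €2,464.
Child Tax Credit: income exceeds €61,200 by €2,300, which is 5 full-or-partial €500 increments; reduction = 5 × €30 = €150, leaving €1,290.
Adoption Credit: 5% of the €19,800 excess over €43,700 is €990; credit = €1,650 − €990 = €660.
Total: €2,464 + €1,290 + €660 = €4,414.

€4,414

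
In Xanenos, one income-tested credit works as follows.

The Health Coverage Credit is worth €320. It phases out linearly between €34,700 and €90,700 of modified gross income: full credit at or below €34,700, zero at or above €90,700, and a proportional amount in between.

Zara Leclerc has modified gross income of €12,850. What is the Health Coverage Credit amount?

€320

Health Coverage Credit: €12,850 is at or below the €34,700 threshold, so the full €320 applies.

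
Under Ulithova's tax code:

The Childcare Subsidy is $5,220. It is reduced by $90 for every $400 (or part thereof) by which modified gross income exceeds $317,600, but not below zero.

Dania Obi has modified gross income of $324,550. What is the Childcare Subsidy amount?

Childcare Subsidy: income exceeds $317,600 by $6,950, which is 18 full-or-partial $400 increments; reduction = 18 × $90 = $1,620, leaving $3,600.

$3,600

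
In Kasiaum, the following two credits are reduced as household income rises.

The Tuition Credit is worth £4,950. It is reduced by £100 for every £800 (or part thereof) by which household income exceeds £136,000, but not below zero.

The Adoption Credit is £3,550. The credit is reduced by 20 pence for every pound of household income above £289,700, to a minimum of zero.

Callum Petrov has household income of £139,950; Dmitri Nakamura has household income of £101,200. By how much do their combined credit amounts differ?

£500

Callum (£139,950): Tuition Credit: income exceeds £136,000 by £3,950, which is 5 full-or-partial £800 increments; reduction = 5 × £100 = £500, leaving £4,450. Adoption Credit: £139,950 is at or below the £289,700 threshold, so the full £3,550 applies. total £4,450 + £3,550 = £8,000
Dmitri (£101,200): Tuition Credit: £101,200 is at or below the £136,000 threshold, so the full £4,950 applies. Adoption Credit: £101,200 is at or below the £289,700 threshold, so the full £3,550 applies. total £4,950 + £3,550 = £8,500
Difference: |£8,000 − £8,500| = £500.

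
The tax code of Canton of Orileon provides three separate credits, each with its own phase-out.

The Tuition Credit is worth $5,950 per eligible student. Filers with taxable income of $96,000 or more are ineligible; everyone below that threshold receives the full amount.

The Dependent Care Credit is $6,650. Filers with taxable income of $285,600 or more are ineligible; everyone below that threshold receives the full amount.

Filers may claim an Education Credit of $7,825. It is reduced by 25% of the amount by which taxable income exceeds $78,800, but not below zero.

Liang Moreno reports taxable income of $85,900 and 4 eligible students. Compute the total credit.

$36,500

Tuition Credit: base = 4 × $5,950 = $23,800. $85,900 is below the $96,000 cutoff, so the full $23,800 applies.
Dependent Care Credit: $85,900 is below the $285,600 cutoff, so the full $6,650 applies.
Education Credit: 25% of the $7,100 excess over $78,800 is $1,775; credit = $7,825 − $1,775 = $6,050.
Total: $23,800 + $6,650 + $6,050 = $36,500.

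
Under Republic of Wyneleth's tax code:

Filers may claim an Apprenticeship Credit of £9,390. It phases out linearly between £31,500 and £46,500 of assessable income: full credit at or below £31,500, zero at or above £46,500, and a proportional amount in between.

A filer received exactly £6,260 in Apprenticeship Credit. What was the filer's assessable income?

£6,260 is 6,260/9,390 of the full £9,390, so 3,130/9,390 of the £15,000 range has been used: income = £31,500 + £15,000 × 3,130/9,390 = £36,500.

£36,500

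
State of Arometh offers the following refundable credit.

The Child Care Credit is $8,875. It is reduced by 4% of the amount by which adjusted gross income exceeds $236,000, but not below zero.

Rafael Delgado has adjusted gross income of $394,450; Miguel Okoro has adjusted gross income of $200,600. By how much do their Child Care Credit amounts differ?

$6,338

Rafael ($394,450): Child Care Credit: 4% of the $158,450 excess over $236,000 is $6,338; credit = $8,875 − $6,338 = $2,537.
Miguel ($200,600): Child Care Credit: $200,600 is at or below the $236,000 threshold, so the full $8,875 applies.
Difference: |$2,537 − $8,875| = $6,338.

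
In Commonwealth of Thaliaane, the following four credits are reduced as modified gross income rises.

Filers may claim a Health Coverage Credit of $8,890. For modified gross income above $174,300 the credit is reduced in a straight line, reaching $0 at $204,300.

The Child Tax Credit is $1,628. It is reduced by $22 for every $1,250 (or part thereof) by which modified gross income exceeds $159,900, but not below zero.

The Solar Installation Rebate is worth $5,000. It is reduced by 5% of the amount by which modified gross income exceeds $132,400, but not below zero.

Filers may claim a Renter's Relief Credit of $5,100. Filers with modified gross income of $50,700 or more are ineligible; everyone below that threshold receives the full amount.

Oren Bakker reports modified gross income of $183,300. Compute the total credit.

$9,888

Health Coverage Credit: $183,300 is $9,000 into a $30,000 phase-out range, leaving 21,000/30,000 of the credit: $8,890 × 21,000/30,000 = $6,223.
Child Tax Credit: income exceeds $159,900 by $23,400, which is 19 full-or-partial $1,250 increments; reduction = 19 × $22 = $418, leaving $1,210.
Solar Installation Rebate: 5% of the $50,900 excess over $132,400 is $2,545; credit = $5,000 − $2,545 = $2,455.
Renter's Relief Credit: $183,300 meets or exceeds the $50,700 cutoff, so the credit is $0.
Total: $6,223 + $1,210 + $2,455 + $0 = $9,888.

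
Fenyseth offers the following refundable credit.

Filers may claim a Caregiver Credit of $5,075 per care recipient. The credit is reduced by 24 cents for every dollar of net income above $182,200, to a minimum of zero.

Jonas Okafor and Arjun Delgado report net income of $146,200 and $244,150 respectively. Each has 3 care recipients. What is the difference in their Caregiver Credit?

Jonas ($146,200): Caregiver Credit: base = 3 × $5,075 = $15,225. $146,200 is at or below the $182,200 threshold, so the full $15,225 applies.
Arjun ($244,150): Caregiver Credit: base = 3 × $5,075 = $15,225. 24% of the $61,950 excess over $182,200 is $14,868; credit = $15,225 − $14,868 = $357.
Difference: |$15,225 − $357| = $14,868.

$14,868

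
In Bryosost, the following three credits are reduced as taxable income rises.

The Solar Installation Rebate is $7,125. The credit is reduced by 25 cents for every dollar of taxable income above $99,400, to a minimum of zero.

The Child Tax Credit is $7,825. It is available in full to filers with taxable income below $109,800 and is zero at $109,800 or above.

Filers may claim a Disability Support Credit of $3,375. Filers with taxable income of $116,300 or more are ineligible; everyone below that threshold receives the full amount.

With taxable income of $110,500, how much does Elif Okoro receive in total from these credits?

Solar Installation Rebate: 25% of the $11,100 excess over $99,400 is $2,775; credit = $7,125 − $2,775 = $4,350.
Child Tax Credit: $110,500 meets or exceeds the $109,800 cutoff, so the credit is $0.
Disability Support Credit: $110,500 is below the $116,300 cutoff, so the full $3,375 applies.
Total: $4,350 + $0 + $3,375 = $7,725.

$7,725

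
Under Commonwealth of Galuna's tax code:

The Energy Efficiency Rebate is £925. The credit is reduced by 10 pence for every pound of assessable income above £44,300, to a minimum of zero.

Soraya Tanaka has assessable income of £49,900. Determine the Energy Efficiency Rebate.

£365

Energy Efficiency Rebate: 10% of the £5,600 excess over £44,300 is £560; credit = £925 − £560 = £365.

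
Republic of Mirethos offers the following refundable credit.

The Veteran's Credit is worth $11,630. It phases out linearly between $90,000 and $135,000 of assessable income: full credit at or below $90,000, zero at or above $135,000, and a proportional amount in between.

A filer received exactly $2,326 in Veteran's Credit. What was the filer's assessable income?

$2,326 is 2,326/11,630 of the full $11,630, so 9,304/11,630 of the $45,000 range has been used: income = $90,000 + $45,000 × 9,304/11,630 = $126,000.

$126,000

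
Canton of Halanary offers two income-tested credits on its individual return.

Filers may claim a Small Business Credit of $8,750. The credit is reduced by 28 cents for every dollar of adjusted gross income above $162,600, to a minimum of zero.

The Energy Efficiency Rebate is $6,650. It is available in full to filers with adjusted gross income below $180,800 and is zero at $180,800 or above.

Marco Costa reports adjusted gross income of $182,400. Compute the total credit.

Small Business Credit: 28% of the $19,800 excess over $162,600 is $5,544; credit = $8,750 − $5,544 = $3,206.
Energy Efficiency Rebate: $182,400 meets or exceeds the $180,800 cutoff, so the credit is $0.
Total: $3,206 + $0 = $3,206.

$3,206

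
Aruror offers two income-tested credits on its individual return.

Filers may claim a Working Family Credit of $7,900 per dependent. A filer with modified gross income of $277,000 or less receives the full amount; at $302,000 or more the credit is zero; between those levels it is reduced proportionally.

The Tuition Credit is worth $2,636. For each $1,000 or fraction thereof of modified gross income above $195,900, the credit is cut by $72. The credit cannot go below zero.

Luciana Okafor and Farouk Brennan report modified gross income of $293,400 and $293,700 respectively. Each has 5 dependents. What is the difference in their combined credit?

Luciana ($293,400): Working Family Credit: base = 5 × $7,900 = $39,500. $293,400 is $16,400 into a $25,000 phase-out range, leaving 8,600/25,000 of the credit: $39,500 × 8,600/25,000 = $13,588. Tuition Credit: income exceeds $195,900 by $97,500 → 98 increments × $72 = $7,056 ≥ base, so the credit is $0. total $13,588 + $0 = $13,588
Farouk ($293,700): Working Family Credit: base = 5 × $7,900 = $39,500. $293,700 is $16,700 into a $25,000 phase-out range, leaving 8,300/25,000 of the credit: $39,500 × 8,300/25,000 = $13,114. Tuition Credit: income exceeds $195,900 by $97,800 → 98 increments × $72 = $7,056 ≥ base, so the credit is $0. total $13,114 + $0 = $13,114
Difference: |$13,588 − $13,114| = $474.

$474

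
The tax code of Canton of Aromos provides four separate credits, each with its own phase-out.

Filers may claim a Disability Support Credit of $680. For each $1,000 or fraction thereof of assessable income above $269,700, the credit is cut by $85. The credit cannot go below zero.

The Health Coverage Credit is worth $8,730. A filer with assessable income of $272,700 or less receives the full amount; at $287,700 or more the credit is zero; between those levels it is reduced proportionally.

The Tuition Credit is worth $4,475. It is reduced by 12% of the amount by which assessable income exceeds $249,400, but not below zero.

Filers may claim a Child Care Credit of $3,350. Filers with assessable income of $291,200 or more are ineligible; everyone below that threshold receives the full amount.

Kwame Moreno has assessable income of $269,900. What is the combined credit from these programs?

$14,690

Disability Support Credit: income exceeds $269,700 by $200, which is 1 full-or-partial $1,000 increment; reduction = 1 × $85 = $85, leaving $595.
Health Coverage Credit: $269,900 is at or below the $272,700 threshold, so the full $8,730 applies.
Tuition Credit: 12% of the $20,500 excess over $249,400 is $2,460; credit = $4,475 − $2,460 = $2,015.
Child Care Credit: $269,900 is below the $291,200 cutoff, so the full $3,350 applies.
Total: $595 + $8,730 + $2,015 + $3,350 = $14,690.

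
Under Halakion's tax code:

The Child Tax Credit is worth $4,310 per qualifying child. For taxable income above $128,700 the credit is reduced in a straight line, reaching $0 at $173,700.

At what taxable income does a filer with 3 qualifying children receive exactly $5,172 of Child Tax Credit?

Full credit = 3 × $4,310 = $12,930.
$5,172 is 5,172/12,930 of the full $12,930, so 7,758/12,930 of the $45,000 range has been used: income = $128,700 + $45,000 × 7,758/12,930 = $155,700.

$155,700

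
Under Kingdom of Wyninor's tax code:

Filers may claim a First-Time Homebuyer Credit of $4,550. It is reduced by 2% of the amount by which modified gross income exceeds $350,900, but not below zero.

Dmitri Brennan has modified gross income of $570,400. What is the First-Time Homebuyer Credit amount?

$160

First-Time Homebuyer Credit: 2% of the $219,500 excess over $350,900 is $4,390; credit = $4,550 − $4,390 = $160.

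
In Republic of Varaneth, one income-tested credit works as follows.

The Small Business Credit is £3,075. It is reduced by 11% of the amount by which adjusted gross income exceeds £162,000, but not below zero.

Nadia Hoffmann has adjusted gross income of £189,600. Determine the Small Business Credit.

£39

Small Business Credit: 11% of the £27,600 excess over £162,000 is £3,036; credit = £3,075 − £3,036 = £39.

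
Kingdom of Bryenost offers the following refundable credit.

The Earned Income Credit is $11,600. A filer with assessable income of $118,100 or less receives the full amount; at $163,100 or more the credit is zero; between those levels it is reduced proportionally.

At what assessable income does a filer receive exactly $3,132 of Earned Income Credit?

$150,950

$3,132 is 3,132/11,600 of the full $11,600, so 8,468/11,600 of the $45,000 range has been used: income = $118,100 + $45,000 × 8,468/11,600 = $150,950.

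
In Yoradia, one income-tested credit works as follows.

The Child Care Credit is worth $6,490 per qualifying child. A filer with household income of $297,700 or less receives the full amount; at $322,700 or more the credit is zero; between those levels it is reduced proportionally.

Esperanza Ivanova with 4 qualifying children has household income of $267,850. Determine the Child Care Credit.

Child Care Credit: base = 4 × $6,490 = $25,960. $267,850 is at or below the $297,700 threshold, so the full $25,960 applies.

$25,960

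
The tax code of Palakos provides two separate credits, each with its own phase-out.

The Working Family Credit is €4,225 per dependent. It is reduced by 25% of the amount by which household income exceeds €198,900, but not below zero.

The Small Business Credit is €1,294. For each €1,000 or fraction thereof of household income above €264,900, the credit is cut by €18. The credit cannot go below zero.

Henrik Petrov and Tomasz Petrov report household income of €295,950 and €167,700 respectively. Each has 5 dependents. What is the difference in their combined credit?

€21,701

Henrik (€295,950): Working Family Credit: base = 5 × €4,225 = €21,125. 25% of the €97,050 excess over €198,900 is €24,262.50 ≥ base, so the credit is €0. Small Business Credit: income exceeds €264,900 by €31,050, which is 32 full-or-partial €1,000 increments; reduction = 32 × €18 = €576, leaving €718. total €0 + €718 = €718
Tomasz (€167,700): Working Family Credit: base = 5 × €4,225 = €21,125. €167,700 is at or below the €198,900 threshold, so the full €21,125 applies. Small Business Credit: €167,700 is at or below the €264,900 threshold, so the full €1,294 applies. total €21,125 + €1,294 = €22,419
Difference: |€718 − €22,419| = €21,701.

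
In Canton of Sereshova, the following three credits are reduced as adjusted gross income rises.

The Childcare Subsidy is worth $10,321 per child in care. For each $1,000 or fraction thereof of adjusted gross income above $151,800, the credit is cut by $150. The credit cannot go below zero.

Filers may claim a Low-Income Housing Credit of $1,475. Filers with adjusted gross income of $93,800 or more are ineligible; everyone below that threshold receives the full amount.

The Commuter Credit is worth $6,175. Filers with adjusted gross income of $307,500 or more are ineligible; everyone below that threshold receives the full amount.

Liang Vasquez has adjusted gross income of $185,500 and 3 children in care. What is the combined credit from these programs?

Childcare Subsidy: base = 3 × $10,321 = $30,963. income exceeds $151,800 by $33,700, which is 34 full-or-partial $1,000 increments; reduction = 34 × $150 = $5,100, leaving $25,863.
Low-Income Housing Credit: $185,500 meets or exceeds the $93,800 cutoff, so the credit is $0.
Commuter Credit: $185,500 is below the $307,500 cutoff, so the full $6,175 applies.
Total: $25,863 + $0 + $6,175 = $32,038.

$32,038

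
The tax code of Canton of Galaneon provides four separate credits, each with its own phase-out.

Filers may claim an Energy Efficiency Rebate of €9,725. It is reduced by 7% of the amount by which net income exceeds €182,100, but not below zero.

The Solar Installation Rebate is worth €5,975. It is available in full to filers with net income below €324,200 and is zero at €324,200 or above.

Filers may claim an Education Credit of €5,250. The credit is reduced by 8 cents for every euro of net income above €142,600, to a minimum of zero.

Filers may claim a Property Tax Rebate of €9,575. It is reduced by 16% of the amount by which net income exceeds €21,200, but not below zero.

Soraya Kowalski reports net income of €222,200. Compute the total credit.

€12,893

Energy Efficiency Rebate: 7% of the €40,100 excess over €182,100 is €2,807; credit = €9,725 − €2,807 = €6,918.
Solar Installation Rebate: €222,200 is below the €324,200 cutoff, so the full €5,975 applies.
Education Credit: 8% of the €79,600 excess over €142,600 is €6,368 ≥ base, so the credit is €0.
Property Tax Rebate: 16% of the €201,000 excess over €21,200 is €32,160 ≥ base, so the credit is €0.
Total: €6,918 + €5,975 + €0 + €0 = €12,893.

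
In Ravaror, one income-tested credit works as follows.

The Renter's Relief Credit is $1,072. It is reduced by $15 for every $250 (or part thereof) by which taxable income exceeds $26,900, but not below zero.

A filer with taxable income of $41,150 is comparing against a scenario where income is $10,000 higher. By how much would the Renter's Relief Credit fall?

At $41,150 — income exceeds $26,900 by $14,250, which is 57 full-or-partial $250 increments; reduction = 57 × $15 = $855, leaving $217.
At $51,150 — income exceeds $26,900 by $24,250 → 97 increments × $15 = $1,455 ≥ base, so the credit is $0.
Lost: $217 − $0 = $217.

$217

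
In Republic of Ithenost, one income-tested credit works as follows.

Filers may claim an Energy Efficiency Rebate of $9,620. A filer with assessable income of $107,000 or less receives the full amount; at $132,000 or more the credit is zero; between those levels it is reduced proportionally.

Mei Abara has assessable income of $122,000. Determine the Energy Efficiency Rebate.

Energy Efficiency Rebate: $122,000 is $15,000 into a $25,000 phase-out range, leaving 10,000/25,000 of the credit: $9,620 × 10,000/25,000 = $3,848.

$3,848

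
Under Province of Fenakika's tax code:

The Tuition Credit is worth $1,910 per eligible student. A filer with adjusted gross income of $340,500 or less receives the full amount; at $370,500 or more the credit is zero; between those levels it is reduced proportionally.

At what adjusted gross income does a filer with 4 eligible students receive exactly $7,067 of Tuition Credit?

Full credit = 4 × $1,910 = $7,640.
$7,067 is 7,067/7,640 of the full $7,640, so 573/7,640 of the $30,000 range has been used: income = $340,500 + $30,000 × 573/7,640 = $342,750.

$342,750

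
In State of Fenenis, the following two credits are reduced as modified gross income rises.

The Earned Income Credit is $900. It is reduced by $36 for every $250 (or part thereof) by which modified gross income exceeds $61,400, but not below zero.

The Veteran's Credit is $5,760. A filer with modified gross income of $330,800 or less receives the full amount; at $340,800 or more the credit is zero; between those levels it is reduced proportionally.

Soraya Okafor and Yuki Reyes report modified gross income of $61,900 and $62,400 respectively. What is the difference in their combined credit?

Soraya ($61,900): Earned Income Credit: income exceeds $61,400 by $500, which is 2 full-or-partial $250 increments; reduction = 2 × $36 = $72, leaving $828. Veteran's Credit: $61,900 is at or below the $330,800 threshold, so the full $5,760 applies. total $828 + $5,760 = $6,588
Yuki ($62,400): Earned Income Credit: income exceeds $61,400 by $1,000, which is 4 full-or-partial $250 increments; reduction = 4 × $36 = $144, leaving $756. Veteran's Credit: $62,400 is at or below the $330,800 threshold, so the full $5,760 applies. total $756 + $5,760 = $6,516
Difference: |$6,588 − $6,516| = $72.

$72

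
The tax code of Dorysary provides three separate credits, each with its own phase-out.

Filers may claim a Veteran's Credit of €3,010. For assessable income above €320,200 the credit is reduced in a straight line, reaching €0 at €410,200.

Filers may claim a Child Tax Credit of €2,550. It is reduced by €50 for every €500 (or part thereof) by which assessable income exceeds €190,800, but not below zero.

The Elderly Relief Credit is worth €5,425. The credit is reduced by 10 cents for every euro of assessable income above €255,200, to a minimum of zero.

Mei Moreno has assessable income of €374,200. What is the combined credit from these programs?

€1,204

Veteran's Credit: €374,200 is €54,000 into a €90,000 phase-out range, leaving 36,000/90,000 of the credit: €3,010 × 36,000/90,000 = €1,204.
Child Tax Credit: income exceeds €190,800 by €183,400 → 367 increments × €50 = €18,350 ≥ base, so the credit is €0.
Elderly Relief Credit: 10% of the €119,000 excess over €255,200 is €11,900 ≥ base, so the credit is €0.
Total: €1,204 + €0 + €0 = €1,204.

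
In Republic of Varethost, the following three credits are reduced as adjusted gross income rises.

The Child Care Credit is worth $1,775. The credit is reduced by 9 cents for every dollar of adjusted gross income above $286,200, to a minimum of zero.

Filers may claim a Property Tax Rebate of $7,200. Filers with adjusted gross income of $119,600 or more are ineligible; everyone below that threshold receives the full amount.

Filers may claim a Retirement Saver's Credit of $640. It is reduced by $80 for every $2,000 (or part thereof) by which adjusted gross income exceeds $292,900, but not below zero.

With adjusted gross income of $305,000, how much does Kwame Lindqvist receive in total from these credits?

$163

Child Care Credit: 9% of the $18,800 excess over $286,200 is $1,692; credit = $1,775 − $1,692 = $83.
Property Tax Rebate: $305,000 meets or exceeds the $119,600 cutoff, so the credit is $0.
Retirement Saver's Credit: income exceeds $292,900 by $12,100, which is 7 full-or-partial $2,000 increments; reduction = 7 × $80 = $560, leaving $80.
Total: $83 + $0 + $80 = $163.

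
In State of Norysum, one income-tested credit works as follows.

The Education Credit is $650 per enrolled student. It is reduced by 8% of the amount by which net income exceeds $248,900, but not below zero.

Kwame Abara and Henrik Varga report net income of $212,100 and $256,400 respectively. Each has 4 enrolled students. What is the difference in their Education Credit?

Kwame ($212,100): Education Credit: base = 4 × $650 = $2,600. $212,100 is at or below the $248,900 threshold, so the full $2,600 applies.
Henrik ($256,400): Education Credit: base = 4 × $650 = $2,600. 8% of the $7,500 excess over $248,900 is $600; credit = $2,600 − $600 = $2,000.
Difference: |$2,600 − $2,000| = $600.

$600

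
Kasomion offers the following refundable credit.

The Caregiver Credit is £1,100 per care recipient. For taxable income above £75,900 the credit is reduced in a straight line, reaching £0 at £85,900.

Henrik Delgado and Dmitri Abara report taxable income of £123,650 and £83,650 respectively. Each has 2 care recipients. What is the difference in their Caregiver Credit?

£495

Henrik (£123,650): Caregiver Credit: base = 2 × £1,100 = £2,200. £123,650 is at or above £85,900, so the credit is £0.
Dmitri (£83,650): Caregiver Credit: base = 2 × £1,100 = £2,200. £83,650 is £7,750 into a £10,000 phase-out range, leaving 2,250/10,000 of the credit: £2,200 × 2,250/10,000 = £495.
Difference: |£0 − £495| = £495.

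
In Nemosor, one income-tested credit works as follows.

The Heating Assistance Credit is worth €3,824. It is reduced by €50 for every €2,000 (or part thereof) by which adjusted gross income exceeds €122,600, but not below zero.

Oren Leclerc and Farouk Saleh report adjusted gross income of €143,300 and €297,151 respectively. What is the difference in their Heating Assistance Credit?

€3,274

Oren (€143,300): Heating Assistance Credit: income exceeds €122,600 by €20,700, which is 11 full-or-partial €2,000 increments; reduction = 11 × €50 = €550, leaving €3,274.
Farouk (€297,151): Heating Assistance Credit: income exceeds €122,600 by €174,551 → 88 increments × €50 = €4,400 ≥ base, so the credit is €0.
Difference: |€3,274 − €0| = €3,274.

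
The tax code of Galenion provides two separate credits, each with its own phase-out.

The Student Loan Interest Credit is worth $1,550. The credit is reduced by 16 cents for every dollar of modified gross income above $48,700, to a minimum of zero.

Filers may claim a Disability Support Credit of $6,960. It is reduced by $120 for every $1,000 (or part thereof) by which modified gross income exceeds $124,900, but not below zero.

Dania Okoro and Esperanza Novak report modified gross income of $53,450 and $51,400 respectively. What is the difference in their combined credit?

Dania ($53,450): Student Loan Interest Credit: 16% of the $4,750 excess over $48,700 is $760; credit = $1,550 − $760 = $790. Disability Support Credit: $53,450 is at or below the $124,900 threshold, so the full $6,960 applies. total $790 + $6,960 = $7,750
Esperanza ($51,400): Student Loan Interest Credit: 16% of the $2,700 excess over $48,700 is $432; credit = $1,550 − $432 = $1,118. Disability Support Credit: $51,400 is at or below the $124,900 threshold, so the full $6,960 applies. total $1,118 + $6,960 = $8,078
Difference: |$7,750 − $8,078| = $328.

$328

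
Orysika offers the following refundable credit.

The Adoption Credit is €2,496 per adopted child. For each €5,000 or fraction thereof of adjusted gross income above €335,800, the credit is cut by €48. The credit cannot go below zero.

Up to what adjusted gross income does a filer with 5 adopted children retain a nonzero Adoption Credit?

€1,630,800

Full credit = 5 × €2,496 = €12,480.
After 259 increments the reduction is 259 × €48 = €12,432, leaving €48; one more increment wipes it out. Increment 259 ends at excess 259 × €5,000 = €1,295,000, so the highest qualifying income is €335,800 + €1,295,000 = €1,630,800.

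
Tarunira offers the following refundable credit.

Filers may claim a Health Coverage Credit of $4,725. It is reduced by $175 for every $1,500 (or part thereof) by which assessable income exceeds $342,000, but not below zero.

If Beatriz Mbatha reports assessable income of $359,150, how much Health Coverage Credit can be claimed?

$2,625

Health Coverage Credit: income exceeds $342,000 by $17,150, which is 12 full-or-partial $1,500 increments; reduction = 12 × $175 = $2,100, leaving $2,625.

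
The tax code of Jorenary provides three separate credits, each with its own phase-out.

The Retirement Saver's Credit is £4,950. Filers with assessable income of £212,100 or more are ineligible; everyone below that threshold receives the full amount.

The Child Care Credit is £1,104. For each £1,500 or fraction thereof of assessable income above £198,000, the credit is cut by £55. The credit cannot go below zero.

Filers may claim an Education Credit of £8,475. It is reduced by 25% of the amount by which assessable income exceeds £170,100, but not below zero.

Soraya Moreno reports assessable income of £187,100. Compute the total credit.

£10,279

Retirement Saver's Credit: £187,100 is below the £212,100 cutoff, so the full £4,950 applies.
Child Care Credit: £187,100 is at or below the £198,000 threshold, so the full £1,104 applies.
Education Credit: 25% of the £17,000 excess over £170,100 is £4,250; credit = £8,475 − £4,250 = £4,225.
Total: £4,950 + £1,104 + £4,225 = £10,279.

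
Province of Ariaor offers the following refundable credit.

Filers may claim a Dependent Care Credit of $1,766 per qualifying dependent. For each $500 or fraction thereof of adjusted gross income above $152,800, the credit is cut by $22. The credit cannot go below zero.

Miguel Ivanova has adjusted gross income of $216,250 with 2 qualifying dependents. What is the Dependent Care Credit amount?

Dependent Care Credit: base = 2 × $1,766 = $3,532. income exceeds $152,800 by $63,450, which is 127 full-or-partial $500 increments; reduction = 127 × $22 = $2,794, leaving $738.

$738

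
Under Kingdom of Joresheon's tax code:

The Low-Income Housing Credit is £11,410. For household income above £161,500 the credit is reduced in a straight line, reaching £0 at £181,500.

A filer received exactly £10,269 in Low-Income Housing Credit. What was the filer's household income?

£10,269 is 10,269/11,410 of the full £11,410, so 1,141/11,410 of the £20,000 range has been used: income = £161,500 + £20,000 × 1,141/11,410 = £163,500.

£163,500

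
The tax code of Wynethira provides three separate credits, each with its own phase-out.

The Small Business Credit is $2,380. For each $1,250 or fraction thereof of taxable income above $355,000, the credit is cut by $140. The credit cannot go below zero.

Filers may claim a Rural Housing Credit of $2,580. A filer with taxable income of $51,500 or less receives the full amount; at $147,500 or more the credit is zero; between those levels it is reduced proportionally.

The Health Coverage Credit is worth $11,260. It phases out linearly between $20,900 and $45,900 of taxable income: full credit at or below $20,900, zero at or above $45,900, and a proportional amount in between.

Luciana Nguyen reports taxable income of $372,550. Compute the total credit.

$280

Small Business Credit: income exceeds $355,000 by $17,550, which is 15 full-or-partial $1,250 increments; reduction = 15 × $140 = $2,100, leaving $280.
Rural Housing Credit: $372,550 is at or above $147,500, so the credit is $0.
Health Coverage Credit: $372,550 is at or above $45,900, so the credit is $0.
Total: $280 + $0 + $0 = $280.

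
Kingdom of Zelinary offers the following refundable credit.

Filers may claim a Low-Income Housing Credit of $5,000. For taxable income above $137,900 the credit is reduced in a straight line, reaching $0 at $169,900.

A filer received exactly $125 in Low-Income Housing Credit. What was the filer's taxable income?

$125 is 125/5,000 of the full $5,000, so 4,875/5,000 of the $32,000 range has been used: income = $137,900 + $32,000 × 4,875/5,000 = $169,100.

$169,100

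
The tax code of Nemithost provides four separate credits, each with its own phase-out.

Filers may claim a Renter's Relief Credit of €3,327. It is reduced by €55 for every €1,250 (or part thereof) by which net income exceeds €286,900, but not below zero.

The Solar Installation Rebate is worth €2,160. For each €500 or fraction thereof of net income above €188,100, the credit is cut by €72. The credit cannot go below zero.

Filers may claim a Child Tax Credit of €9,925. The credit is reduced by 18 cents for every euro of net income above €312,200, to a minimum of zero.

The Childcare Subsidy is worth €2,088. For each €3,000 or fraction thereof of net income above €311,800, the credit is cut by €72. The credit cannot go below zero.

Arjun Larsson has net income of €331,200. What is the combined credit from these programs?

Renter's Relief Credit: income exceeds €286,900 by €44,300, which is 36 full-or-partial €1,250 increments; reduction = 36 × €55 = €1,980, leaving €1,347.
Solar Installation Rebate: income exceeds €188,100 by €143,100 → 287 increments × €72 = €20,664 ≥ base, so the credit is €0.
Child Tax Credit: 18% of the €19,000 excess over €312,200 is €3,420; credit = €9,925 − €3,420 = €6,505.
Childcare Subsidy: income exceeds €311,800 by €19,400, which is 7 full-or-partial €3,000 increments; reduction = 7 × €72 = €504, leaving €1,584.
Total: €1,347 + €0 + €6,505 + €1,584 = €9,436.

€9,436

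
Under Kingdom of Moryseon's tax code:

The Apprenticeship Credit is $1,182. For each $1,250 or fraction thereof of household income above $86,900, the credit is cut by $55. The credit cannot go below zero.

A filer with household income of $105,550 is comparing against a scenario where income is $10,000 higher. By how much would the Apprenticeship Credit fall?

$357

At $105,550 — income exceeds $86,900 by $18,650, which is 15 full-or-partial $1,250 increments; reduction = 15 × $55 = $825, leaving $357.
At $115,550 — income exceeds $86,900 by $28,650 → 23 increments × $55 = $1,265 ≥ base, so the credit is $0.
Lost: $357 − $0 = $357.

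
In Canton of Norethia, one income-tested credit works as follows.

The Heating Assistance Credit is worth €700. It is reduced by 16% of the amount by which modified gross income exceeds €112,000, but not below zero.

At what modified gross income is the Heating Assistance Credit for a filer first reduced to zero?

The credit falls by 16% of each euro above €112,000, so it reaches zero when the excess is €700 / 16% = €4,375: income = €112,000 + €4,375 = €116,375.

€116,375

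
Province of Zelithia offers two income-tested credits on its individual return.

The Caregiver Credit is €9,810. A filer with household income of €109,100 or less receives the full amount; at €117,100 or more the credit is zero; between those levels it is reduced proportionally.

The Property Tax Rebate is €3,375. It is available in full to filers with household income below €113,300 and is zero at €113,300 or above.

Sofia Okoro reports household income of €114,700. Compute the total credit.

€2,943

Caregiver Credit: €114,700 is €5,600 into a €8,000 phase-out range, leaving 2,400/8,000 of the credit: €9,810 × 2,400/8,000 = €2,943.
Property Tax Rebate: €114,700 meets or exceeds the €113,300 cutoff, so the credit is €0.
Total: €2,943 + €0 = €2,943.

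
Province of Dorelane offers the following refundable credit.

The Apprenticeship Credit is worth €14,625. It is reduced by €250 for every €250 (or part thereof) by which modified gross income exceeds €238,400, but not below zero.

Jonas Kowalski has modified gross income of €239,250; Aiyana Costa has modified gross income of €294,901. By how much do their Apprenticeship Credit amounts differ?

Jonas (€239,250): Apprenticeship Credit: income exceeds €238,400 by €850, which is 4 full-or-partial €250 increments; reduction = 4 × €250 = €1,000, leaving €13,625.
Aiyana (€294,901): Apprenticeship Credit: income exceeds €238,400 by €56,501 → 227 increments × €250 = €56,750 ≥ base, so the credit is €0.
Difference: |€13,625 − €0| = €13,625.

€13,625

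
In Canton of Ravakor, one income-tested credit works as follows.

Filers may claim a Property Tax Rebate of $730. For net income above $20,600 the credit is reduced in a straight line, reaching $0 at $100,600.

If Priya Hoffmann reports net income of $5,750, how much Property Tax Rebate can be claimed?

Property Tax Rebate: $5,750 is at or below the $20,600 threshold, so the full $730 applies.

$730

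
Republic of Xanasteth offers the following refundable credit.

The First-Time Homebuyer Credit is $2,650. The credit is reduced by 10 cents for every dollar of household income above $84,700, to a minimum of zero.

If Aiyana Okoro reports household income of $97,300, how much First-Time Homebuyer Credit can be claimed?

$1,390

First-Time Homebuyer Credit: 10% of the $12,600 excess over $84,700 is $1,260; credit = $2,650 − $1,260 = $1,390.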